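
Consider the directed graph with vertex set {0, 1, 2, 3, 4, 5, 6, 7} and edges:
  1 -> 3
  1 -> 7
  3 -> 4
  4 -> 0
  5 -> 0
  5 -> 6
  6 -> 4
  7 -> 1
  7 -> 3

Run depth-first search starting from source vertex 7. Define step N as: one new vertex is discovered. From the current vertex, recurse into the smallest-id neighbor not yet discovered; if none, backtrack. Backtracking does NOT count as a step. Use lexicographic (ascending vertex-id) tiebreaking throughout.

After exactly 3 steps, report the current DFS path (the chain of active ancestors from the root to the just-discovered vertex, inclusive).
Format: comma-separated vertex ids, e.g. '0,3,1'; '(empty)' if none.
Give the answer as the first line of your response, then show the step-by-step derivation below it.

7,1,3

step 1: discover 7; path=7; order=7
step 2: discover 1; path=7>1; order=7,1
step 3: discover 3; path=7>1>3; order=7,1,3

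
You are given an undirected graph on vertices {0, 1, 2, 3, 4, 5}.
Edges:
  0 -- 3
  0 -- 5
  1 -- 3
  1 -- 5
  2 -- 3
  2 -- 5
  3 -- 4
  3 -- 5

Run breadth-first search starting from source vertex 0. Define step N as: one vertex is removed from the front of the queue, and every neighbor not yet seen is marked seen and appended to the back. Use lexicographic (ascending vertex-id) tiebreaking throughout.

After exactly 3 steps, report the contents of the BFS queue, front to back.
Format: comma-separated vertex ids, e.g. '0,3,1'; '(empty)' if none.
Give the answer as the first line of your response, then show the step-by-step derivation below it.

1,2,4

step 1: dequeue 0; queue=[3,5]; order=0
step 2: dequeue 3; queue=[5,1,2,4]; order=0,3
step 3: dequeue 5; queue=[1,2,4]; order=0,3,5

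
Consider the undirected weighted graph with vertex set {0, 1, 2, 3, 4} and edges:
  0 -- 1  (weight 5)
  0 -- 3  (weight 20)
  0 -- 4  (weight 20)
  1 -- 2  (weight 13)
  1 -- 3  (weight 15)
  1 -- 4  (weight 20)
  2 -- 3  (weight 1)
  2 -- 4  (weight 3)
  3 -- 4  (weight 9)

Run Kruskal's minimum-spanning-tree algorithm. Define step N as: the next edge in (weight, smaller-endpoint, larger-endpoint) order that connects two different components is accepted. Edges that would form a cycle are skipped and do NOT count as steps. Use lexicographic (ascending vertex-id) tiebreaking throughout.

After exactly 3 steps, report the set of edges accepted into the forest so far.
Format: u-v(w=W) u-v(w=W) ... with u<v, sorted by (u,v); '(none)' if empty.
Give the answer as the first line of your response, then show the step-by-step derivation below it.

0-1(w=5) 2-3(w=1) 2-4(w=3)

step 1: add edge 2-3 (w=1); MST = {2-3(w=1)}
step 2: add edge 2-4 (w=3); MST = {2-3(w=1) 2-4(w=3)}
step 3: add edge 0-1 (w=5); MST = {0-1(w=5) 2-3(w=1) 2-4(w=3)}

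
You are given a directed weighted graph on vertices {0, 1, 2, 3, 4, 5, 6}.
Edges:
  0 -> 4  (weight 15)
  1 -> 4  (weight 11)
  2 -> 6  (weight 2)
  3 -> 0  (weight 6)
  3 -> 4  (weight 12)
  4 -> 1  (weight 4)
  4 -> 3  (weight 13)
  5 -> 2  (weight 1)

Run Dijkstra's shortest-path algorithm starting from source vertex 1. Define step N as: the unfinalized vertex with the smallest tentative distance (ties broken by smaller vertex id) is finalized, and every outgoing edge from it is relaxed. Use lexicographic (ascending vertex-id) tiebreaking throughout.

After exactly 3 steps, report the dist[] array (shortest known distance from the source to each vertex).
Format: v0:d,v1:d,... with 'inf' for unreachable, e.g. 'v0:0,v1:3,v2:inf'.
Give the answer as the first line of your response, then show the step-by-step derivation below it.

v0:30,v1:0,v2:inf,v3:24,v4:11,v5:inf,v6:inf

step 1: dist = v0:inf,v1:0,v2:inf,v3:inf,v4:11,v5:inf,v6:inf
step 2: dist = v0:inf,v1:0,v2:inf,v3:24,v4:11,v5:inf,v6:inf
step 3: dist = v0:30,v1:0,v2:inf,v3:24,v4:11,v5:inf,v6:inf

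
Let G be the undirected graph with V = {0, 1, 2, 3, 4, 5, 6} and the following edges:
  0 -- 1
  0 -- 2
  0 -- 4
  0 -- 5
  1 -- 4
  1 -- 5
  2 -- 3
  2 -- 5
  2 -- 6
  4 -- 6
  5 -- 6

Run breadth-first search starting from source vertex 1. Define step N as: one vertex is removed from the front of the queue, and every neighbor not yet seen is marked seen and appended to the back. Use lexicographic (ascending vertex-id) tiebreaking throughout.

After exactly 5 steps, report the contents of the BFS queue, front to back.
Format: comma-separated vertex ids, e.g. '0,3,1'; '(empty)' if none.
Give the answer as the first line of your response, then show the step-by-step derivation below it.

6,3

step 1: dequeue 1; queue=[0,4,5]; order=1
step 2: dequeue 0; queue=[4,5,2]; order=1,0
step 3: dequeue 4; queue=[5,2,6]; order=1,0,4
step 4: dequeue 5; queue=[2,6]; order=1,0,4,5
step 5: dequeue 2; queue=[6,3]; order=1,0,4,5,2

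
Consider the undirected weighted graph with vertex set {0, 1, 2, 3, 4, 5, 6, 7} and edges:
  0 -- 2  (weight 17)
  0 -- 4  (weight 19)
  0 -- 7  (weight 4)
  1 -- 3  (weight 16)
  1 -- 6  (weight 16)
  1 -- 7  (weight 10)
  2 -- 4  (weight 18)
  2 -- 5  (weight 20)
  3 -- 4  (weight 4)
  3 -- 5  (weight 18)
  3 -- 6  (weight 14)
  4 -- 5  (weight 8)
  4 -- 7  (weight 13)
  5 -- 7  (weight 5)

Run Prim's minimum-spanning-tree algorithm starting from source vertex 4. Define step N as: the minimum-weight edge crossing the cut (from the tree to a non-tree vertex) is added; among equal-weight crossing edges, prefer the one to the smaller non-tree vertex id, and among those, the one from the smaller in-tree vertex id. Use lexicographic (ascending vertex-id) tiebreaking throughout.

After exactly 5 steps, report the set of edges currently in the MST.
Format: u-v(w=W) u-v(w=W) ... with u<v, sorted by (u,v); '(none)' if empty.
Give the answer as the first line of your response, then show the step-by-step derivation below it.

0-7(w=4) 1-7(w=10) 3-4(w=4) 4-5(w=8) 5-7(w=5)

step 1: add edge 3-4 (w=4); MST = {3-4(w=4)}
step 2: add edge 4-5 (w=8); MST = {3-4(w=4) 4-5(w=8)}
step 3: add edge 5-7 (w=5); MST = {3-4(w=4) 4-5(w=8) 5-7(w=5)}
step 4: add edge 0-7 (w=4); MST = {0-7(w=4) 3-4(w=4) 4-5(w=8) 5-7(w=5)}
step 5: add edge 1-7 (w=10); MST = {0-7(w=4) 1-7(w=10) 3-4(w=4) 4-5(w=8) 5-7(w=5)}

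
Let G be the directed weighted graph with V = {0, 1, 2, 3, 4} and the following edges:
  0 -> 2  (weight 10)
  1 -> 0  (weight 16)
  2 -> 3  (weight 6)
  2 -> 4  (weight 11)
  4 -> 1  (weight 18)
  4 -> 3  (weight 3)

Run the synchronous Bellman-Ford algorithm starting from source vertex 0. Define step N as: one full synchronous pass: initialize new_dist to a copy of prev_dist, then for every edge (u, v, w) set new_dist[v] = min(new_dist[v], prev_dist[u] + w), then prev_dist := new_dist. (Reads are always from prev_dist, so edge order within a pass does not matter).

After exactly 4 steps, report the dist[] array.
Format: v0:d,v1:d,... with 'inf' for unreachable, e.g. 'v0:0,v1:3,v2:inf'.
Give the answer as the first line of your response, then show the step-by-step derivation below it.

v0:0,v1:39,v2:10,v3:16,v4:21

step 1: dist = v0:0,v1:inf,v2:10,v3:inf,v4:inf
step 2: dist = v0:0,v1:inf,v2:10,v3:16,v4:21
step 3: dist = v0:0,v1:39,v2:10,v3:16,v4:21
step 4: dist = v0:0,v1:39,v2:10,v3:16,v4:21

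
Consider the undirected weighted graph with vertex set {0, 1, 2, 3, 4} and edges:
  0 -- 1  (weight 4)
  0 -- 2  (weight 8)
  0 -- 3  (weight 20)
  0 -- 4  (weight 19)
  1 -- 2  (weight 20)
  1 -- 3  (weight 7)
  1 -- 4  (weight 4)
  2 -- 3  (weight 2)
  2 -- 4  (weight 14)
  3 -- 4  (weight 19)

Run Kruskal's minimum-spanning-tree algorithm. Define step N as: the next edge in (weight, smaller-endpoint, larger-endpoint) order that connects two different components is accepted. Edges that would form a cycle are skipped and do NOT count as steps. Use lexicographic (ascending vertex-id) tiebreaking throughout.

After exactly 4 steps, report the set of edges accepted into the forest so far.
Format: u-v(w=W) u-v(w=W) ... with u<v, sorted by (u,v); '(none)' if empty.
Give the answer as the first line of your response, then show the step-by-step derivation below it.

0-1(w=4) 1-3(w=7) 1-4(w=4) 2-3(w=2)

step 1: add edge 2-3 (w=2); MST = {2-3(w=2)}
step 2: add edge 0-1 (w=4); MST = {0-1(w=4) 2-3(w=2)}
step 3: add edge 1-4 (w=4); MST = {0-1(w=4) 1-4(w=4) 2-3(w=2)}
step 4: add edge 1-3 (w=7); MST = {0-1(w=4) 1-3(w=7) 1-4(w=4) 2-3(w=2)}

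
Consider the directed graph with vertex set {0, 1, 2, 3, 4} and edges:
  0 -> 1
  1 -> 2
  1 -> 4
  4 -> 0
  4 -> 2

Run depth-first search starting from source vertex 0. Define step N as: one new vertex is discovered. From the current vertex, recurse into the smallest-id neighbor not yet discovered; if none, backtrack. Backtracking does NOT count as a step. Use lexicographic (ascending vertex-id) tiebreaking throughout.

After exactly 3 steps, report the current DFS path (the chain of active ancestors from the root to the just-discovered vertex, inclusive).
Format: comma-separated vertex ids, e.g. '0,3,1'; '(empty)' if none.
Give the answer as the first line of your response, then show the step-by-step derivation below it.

0,1,2

step 1: discover 0; path=0; order=0
step 2: discover 1; path=0>1; order=0,1
step 3: discover 2; path=0>1>2; order=0,1,2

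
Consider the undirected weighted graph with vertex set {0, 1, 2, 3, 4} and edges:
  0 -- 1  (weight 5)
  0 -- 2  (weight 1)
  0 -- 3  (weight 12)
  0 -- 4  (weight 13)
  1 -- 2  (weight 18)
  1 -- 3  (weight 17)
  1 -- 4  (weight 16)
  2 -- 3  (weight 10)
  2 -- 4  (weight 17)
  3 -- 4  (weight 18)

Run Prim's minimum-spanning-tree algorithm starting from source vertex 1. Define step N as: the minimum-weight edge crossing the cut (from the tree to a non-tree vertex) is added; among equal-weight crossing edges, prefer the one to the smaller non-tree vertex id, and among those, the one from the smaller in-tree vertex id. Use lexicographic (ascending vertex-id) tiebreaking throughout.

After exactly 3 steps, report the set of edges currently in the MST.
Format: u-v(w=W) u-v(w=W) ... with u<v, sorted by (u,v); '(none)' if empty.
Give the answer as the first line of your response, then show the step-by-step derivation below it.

0-1(w=5) 0-2(w=1) 2-3(w=10)

step 1: add edge 0-1 (w=5); MST = {0-1(w=5)}
step 2: add edge 0-2 (w=1); MST = {0-1(w=5) 0-2(w=1)}
step 3: add edge 2-3 (w=10); MST = {0-1(w=5) 0-2(w=1) 2-3(w=10)}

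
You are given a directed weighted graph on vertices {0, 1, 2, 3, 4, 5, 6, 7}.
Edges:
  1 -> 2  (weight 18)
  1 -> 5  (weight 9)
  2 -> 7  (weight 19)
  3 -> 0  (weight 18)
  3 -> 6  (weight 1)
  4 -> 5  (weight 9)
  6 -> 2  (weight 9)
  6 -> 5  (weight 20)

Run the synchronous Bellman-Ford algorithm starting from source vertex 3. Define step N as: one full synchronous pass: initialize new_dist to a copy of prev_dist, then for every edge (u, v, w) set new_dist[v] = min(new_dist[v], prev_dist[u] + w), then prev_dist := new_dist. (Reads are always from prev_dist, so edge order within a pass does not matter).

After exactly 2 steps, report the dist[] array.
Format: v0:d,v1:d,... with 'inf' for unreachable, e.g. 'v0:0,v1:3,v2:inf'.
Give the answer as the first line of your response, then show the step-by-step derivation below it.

v0:18,v1:inf,v2:10,v3:0,v4:inf,v5:21,v6:1,v7:inf

step 1: dist = v0:18,v1:inf,v2:inf,v3:0,v4:inf,v5:inf,v6:1,v7:inf
step 2: dist = v0:18,v1:inf,v2:10,v3:0,v4:inf,v5:21,v6:1,v7:inf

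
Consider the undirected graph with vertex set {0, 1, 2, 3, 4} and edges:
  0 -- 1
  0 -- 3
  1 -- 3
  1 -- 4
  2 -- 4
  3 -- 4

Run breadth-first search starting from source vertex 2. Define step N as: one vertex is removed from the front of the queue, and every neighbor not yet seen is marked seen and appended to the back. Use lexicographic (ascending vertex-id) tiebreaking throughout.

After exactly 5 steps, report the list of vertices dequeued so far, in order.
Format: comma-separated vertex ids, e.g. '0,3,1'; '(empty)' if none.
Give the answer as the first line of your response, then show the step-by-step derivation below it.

2,4,1,3,0

step 1: dequeue 2; queue=[4]; order=2
step 2: dequeue 4; queue=[1,3]; order=2,4
step 3: dequeue 1; queue=[3,0]; order=2,4,1
step 4: dequeue 3; queue=[0]; order=2,4,1,3
step 5: dequeue 0; queue=[(empty)]; order=2,4,1,3,0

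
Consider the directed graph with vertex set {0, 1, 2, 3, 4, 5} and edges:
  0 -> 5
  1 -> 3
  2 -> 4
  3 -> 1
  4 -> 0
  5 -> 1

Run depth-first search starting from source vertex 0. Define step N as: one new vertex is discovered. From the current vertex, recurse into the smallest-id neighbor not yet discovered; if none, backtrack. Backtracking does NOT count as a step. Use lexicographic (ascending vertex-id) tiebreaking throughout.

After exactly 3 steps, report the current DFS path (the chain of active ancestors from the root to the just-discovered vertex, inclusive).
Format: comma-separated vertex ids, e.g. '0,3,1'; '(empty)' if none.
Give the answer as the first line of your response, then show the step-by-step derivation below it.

0,5,1

step 1: discover 0; path=0; order=0
step 2: discover 5; path=0>5; order=0,5
step 3: discover 1; path=0>5>1; order=0,5,1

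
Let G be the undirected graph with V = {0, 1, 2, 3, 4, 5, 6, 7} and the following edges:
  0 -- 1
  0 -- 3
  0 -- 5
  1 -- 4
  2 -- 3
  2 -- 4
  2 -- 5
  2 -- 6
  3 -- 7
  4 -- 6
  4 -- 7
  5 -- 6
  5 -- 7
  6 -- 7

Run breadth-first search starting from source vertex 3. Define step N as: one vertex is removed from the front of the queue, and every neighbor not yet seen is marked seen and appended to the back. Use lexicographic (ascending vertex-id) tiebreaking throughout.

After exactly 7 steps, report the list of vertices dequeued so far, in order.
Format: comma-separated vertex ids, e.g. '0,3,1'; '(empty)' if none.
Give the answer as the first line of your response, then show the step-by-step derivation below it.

3,0,2,7,1,5,4

step 1: dequeue 3; queue=[0,2,7]; order=3
step 2: dequeue 0; queue=[2,7,1,5]; order=3,0
step 3: dequeue 2; queue=[7,1,5,4,6]; order=3,0,2
step 4: dequeue 7; queue=[1,5,4,6]; order=3,0,2,7
step 5: dequeue 1; queue=[5,4,6]; order=3,0,2,7,1
step 6: dequeue 5; queue=[4,6]; order=3,0,2,7,1,5
step 7: dequeue 4; queue=[6]; order=3,0,2,7,1,5,4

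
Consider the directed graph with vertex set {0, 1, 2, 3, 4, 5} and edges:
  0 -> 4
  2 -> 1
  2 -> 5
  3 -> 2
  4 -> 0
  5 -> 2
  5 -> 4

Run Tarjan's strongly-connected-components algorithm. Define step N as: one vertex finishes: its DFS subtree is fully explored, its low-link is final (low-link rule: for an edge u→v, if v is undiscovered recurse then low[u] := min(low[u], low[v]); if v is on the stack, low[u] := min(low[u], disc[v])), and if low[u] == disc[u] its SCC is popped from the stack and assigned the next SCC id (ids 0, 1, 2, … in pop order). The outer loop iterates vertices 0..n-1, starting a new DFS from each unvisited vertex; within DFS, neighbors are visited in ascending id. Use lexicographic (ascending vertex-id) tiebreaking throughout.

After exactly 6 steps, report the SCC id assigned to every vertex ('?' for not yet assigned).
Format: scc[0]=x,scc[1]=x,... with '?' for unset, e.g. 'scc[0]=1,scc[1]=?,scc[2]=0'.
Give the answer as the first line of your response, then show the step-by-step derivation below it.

scc[0]=0,scc[1]=1,scc[2]=2,scc[3]=3,scc[4]=0,scc[5]=2

step 1: low=(low[0]=0,low[1]=?,low[2]=?,low[3]=?,low[4]=0,low[5]=?); scc=(scc[0]=?,scc[1]=?,scc[2]=?,scc[3]=?,scc[4]=?,scc[5]=?)
step 2: low=(low[0]=0,low[1]=?,low[2]=?,low[3]=?,low[4]=0,low[5]=?); scc=(scc[0]=0,scc[1]=?,scc[2]=?,scc[3]=?,scc[4]=0,scc[5]=?)
step 3: low=(low[0]=0,low[1]=2,low[2]=?,low[3]=?,low[4]=0,low[5]=?); scc=(scc[0]=0,scc[1]=1,scc[2]=?,scc[3]=?,scc[4]=0,scc[5]=?)
step 4: low=(low[0]=0,low[1]=2,low[2]=3,low[3]=?,low[4]=0,low[5]=3); scc=(scc[0]=0,scc[1]=1,scc[2]=?,scc[3]=?,scc[4]=0,scc[5]=?)
step 5: low=(low[0]=0,low[1]=2,low[2]=3,low[3]=?,low[4]=0,low[5]=3); scc=(scc[0]=0,scc[1]=1,scc[2]=2,scc[3]=?,scc[4]=0,scc[5]=2)
step 6: low=(low[0]=0,low[1]=2,low[2]=3,low[3]=5,low[4]=0,low[5]=3); scc=(scc[0]=0,scc[1]=1,scc[2]=2,scc[3]=3,scc[4]=0,scc[5]=2)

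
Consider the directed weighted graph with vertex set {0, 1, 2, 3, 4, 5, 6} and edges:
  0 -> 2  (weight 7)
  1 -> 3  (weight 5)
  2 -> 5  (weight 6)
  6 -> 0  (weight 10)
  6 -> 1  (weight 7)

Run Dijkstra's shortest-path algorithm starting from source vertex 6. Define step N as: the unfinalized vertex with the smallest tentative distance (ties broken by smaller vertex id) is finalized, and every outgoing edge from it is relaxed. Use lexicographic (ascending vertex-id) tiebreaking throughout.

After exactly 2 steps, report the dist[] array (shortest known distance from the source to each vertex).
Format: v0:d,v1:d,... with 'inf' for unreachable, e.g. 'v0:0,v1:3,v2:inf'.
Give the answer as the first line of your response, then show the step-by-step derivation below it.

v0:10,v1:7,v2:inf,v3:12,v4:inf,v5:inf,v6:0

step 1: dist = v0:10,v1:7,v2:inf,v3:inf,v4:inf,v5:inf,v6:0
step 2: dist = v0:10,v1:7,v2:inf,v3:12,v4:inf,v5:inf,v6:0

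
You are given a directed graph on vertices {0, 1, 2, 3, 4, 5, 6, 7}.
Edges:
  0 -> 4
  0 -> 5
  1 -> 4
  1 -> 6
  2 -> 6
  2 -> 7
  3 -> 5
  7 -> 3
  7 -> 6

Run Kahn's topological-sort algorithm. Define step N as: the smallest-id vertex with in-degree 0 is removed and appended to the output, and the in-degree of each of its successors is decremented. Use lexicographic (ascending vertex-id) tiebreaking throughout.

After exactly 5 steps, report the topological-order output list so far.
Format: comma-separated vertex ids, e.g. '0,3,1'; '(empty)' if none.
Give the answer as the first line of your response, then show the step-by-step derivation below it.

0,1,2,4,7

step 1: output 0; order=[0]; indeg=(0,0,0,1,1,1,3,1)
step 2: output 1; order=[0,1]; indeg=(0,0,0,1,0,1,2,1)
step 3: output 2; order=[0,1,2]; indeg=(0,0,0,1,0,1,1,0)
step 4: output 4; order=[0,1,2,4]; indeg=(0,0,0,1,0,1,1,0)
step 5: output 7; order=[0,1,2,4,7]; indeg=(0,0,0,0,0,1,0,0)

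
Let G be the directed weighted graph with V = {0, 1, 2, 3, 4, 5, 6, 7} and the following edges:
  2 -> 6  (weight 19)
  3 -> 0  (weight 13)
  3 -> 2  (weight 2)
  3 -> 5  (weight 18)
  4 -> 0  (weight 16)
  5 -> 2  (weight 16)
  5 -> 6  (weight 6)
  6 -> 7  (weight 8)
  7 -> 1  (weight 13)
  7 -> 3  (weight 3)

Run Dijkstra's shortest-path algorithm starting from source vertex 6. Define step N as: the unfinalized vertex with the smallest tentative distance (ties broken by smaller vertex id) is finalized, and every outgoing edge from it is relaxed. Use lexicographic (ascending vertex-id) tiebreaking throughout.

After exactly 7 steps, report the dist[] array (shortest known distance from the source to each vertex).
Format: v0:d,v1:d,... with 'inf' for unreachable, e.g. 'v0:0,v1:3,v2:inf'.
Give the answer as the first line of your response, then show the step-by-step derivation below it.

v0:24,v1:21,v2:13,v3:11,v4:inf,v5:29,v6:0,v7:8

step 1: dist = v0:inf,v1:inf,v2:inf,v3:inf,v4:inf,v5:inf,v6:0,v7:8
step 2: dist = v0:inf,v1:21,v2:inf,v3:11,v4:inf,v5:inf,v6:0,v7:8
step 3: dist = v0:24,v1:21,v2:13,v3:11,v4:inf,v5:29,v6:0,v7:8
step 4: dist = v0:24,v1:21,v2:13,v3:11,v4:inf,v5:29,v6:0,v7:8
step 5: dist = v0:24,v1:21,v2:13,v3:11,v4:inf,v5:29,v6:0,v7:8
step 6: dist = v0:24,v1:21,v2:13,v3:11,v4:inf,v5:29,v6:0,v7:8
step 7: dist = v0:24,v1:21,v2:13,v3:11,v4:inf,v5:29,v6:0,v7:8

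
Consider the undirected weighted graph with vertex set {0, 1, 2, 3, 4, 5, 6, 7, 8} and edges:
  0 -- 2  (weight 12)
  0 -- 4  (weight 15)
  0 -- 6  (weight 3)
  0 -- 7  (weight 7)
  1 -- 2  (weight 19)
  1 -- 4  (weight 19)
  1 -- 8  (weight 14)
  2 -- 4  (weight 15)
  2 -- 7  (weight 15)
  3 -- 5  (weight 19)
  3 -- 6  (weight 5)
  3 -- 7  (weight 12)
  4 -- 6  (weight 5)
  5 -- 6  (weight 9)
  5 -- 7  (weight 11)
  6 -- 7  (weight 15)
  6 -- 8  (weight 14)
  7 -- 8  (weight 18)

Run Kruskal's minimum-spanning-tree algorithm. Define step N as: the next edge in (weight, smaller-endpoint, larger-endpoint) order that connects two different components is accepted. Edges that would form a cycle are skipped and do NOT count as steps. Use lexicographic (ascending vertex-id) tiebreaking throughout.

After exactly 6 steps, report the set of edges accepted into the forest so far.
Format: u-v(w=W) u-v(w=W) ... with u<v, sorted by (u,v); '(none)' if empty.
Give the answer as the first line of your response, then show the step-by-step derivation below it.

0-2(w=12) 0-6(w=3) 0-7(w=7) 3-6(w=5) 4-6(w=5) 5-6(w=9)

step 1: add edge 0-6 (w=3); MST = {0-6(w=3)}
step 2: add edge 3-6 (w=5); MST = {0-6(w=3) 3-6(w=5)}
step 3: add edge 4-6 (w=5); MST = {0-6(w=3) 3-6(w=5) 4-6(w=5)}
step 4: add edge 0-7 (w=7); MST = {0-6(w=3) 0-7(w=7) 3-6(w=5) 4-6(w=5)}
step 5: add edge 5-6 (w=9); MST = {0-6(w=3) 0-7(w=7) 3-6(w=5) 4-6(w=5) 5-6(w=9)}
step 6: add edge 0-2 (w=12); MST = {0-2(w=12) 0-6(w=3) 0-7(w=7) 3-6(w=5) 4-6(w=5) 5-6(w=9)}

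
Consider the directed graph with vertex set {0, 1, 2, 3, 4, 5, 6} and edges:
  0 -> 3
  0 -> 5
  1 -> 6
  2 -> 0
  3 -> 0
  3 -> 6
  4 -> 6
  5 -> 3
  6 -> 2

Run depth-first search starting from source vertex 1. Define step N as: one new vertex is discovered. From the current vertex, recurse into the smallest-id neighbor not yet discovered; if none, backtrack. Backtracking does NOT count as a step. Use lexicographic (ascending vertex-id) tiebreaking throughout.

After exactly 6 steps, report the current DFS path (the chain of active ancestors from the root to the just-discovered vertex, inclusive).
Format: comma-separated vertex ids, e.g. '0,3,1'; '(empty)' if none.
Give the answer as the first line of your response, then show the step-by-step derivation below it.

1,6,2,0,5

step 1: discover 1; path=1; order=1
step 2: discover 6; path=1>6; order=1,6
step 3: discover 2; path=1>6>2; order=1,6,2
step 4: discover 0; path=1>6>2>0; order=1,6,2,0
step 5: discover 3; path=1>6>2>0>3; order=1,6,2,0,3
step 6: discover 5; path=1>6>2>0>5; order=1,6,2,0,3,5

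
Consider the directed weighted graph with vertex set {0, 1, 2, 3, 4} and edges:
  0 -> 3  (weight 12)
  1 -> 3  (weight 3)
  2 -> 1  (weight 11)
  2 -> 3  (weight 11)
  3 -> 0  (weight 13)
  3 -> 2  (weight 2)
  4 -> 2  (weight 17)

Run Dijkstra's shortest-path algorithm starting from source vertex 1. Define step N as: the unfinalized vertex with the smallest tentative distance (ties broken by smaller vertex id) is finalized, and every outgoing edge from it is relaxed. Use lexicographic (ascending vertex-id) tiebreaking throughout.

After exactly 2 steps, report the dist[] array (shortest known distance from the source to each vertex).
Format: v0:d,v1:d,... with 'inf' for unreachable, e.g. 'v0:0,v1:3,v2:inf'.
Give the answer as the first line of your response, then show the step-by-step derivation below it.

v0:16,v1:0,v2:5,v3:3,v4:inf

step 1: dist = v0:inf,v1:0,v2:inf,v3:3,v4:inf
step 2: dist = v0:16,v1:0,v2:5,v3:3,v4:inf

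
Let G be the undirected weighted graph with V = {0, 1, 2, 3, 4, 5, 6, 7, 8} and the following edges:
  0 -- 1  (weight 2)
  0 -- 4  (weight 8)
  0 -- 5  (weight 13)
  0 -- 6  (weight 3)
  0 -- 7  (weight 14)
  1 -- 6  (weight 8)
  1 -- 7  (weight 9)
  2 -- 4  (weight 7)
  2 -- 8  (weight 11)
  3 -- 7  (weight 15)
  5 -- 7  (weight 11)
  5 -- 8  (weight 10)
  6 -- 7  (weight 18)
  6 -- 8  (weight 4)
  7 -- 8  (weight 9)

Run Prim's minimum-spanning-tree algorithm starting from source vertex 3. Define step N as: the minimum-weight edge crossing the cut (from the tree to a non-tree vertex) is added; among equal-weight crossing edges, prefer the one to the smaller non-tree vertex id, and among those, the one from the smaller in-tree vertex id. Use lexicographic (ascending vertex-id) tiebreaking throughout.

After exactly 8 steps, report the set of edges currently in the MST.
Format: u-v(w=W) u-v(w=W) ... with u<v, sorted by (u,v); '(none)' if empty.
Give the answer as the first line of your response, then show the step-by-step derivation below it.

0-1(w=2) 0-4(w=8) 0-6(w=3) 1-7(w=9) 2-4(w=7) 3-7(w=15) 5-8(w=10) 6-8(w=4)

step 1: add edge 3-7 (w=15); MST = {3-7(w=15)}
step 2: add edge 1-7 (w=9); MST = {1-7(w=9) 3-7(w=15)}
step 3: add edge 0-1 (w=2); MST = {0-1(w=2) 1-7(w=9) 3-7(w=15)}
step 4: add edge 0-6 (w=3); MST = {0-1(w=2) 0-6(w=3) 1-7(w=9) 3-7(w=15)}
step 5: add edge 6-8 (w=4); MST = {0-1(w=2) 0-6(w=3) 1-7(w=9) 3-7(w=15) 6-8(w=4)}
step 6: add edge 0-4 (w=8); MST = {0-1(w=2) 0-4(w=8) 0-6(w=3) 1-7(w=9) 3-7(w=15) 6-8(w=4)}
step 7: add edge 2-4 (w=7); MST = {0-1(w=2) 0-4(w=8) 0-6(w=3) 1-7(w=9) 2-4(w=7) 3-7(w=15) 6-8(w=4)}
step 8: add edge 5-8 (w=10); MST = {0-1(w=2) 0-4(w=8) 0-6(w=3) 1-7(w=9) 2-4(w=7) 3-7(w=15) 5-8(w=10) 6-8(w=4)}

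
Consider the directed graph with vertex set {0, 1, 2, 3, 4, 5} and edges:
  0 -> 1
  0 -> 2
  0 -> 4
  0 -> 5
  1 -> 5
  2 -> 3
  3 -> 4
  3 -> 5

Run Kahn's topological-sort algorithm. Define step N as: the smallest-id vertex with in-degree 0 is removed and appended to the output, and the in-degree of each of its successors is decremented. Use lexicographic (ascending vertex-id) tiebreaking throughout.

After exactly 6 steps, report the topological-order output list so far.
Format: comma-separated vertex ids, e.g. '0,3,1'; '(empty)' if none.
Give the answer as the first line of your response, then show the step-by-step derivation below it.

0,1,2,3,4,5

step 1: output 0; order=[0]; indeg=(0,0,0,1,1,2)
step 2: output 1; order=[0,1]; indeg=(0,0,0,1,1,1)
step 3: output 2; order=[0,1,2]; indeg=(0,0,0,0,1,1)
step 4: output 3; order=[0,1,2,3]; indeg=(0,0,0,0,0,0)
step 5: output 4; order=[0,1,2,3,4]; indeg=(0,0,0,0,0,0)
step 6: output 5; order=[0,1,2,3,4,5]; indeg=(0,0,0,0,0,0)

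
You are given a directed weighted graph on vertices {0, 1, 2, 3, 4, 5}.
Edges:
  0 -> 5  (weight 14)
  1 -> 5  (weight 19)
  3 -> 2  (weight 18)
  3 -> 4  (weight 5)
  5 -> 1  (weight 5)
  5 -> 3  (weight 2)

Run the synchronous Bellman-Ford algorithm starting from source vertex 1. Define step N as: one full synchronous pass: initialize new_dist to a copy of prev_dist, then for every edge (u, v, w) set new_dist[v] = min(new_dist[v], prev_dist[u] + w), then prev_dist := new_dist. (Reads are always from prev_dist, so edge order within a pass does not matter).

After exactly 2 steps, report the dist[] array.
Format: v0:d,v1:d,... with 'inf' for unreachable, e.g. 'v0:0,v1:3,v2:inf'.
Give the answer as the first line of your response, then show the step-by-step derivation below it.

v0:inf,v1:0,v2:inf,v3:21,v4:inf,v5:19

step 1: dist = v0:inf,v1:0,v2:inf,v3:inf,v4:inf,v5:19
step 2: dist = v0:inf,v1:0,v2:inf,v3:21,v4:inf,v5:19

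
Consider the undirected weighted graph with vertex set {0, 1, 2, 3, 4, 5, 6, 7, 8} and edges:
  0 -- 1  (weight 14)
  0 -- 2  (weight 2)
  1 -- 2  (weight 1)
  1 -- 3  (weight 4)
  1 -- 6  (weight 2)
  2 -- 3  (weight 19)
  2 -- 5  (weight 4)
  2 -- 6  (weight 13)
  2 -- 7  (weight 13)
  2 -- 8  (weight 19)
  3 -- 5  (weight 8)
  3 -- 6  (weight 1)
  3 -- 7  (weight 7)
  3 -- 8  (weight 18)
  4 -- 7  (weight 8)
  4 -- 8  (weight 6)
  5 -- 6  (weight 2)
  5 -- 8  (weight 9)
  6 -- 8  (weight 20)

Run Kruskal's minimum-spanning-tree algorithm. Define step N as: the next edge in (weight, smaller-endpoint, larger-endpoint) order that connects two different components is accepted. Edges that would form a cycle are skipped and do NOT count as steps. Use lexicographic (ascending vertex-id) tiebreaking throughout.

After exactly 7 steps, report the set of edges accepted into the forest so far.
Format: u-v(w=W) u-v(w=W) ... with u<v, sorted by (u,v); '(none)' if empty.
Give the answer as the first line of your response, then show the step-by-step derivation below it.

0-2(w=2) 1-2(w=1) 1-6(w=2) 3-6(w=1) 3-7(w=7) 4-8(w=6) 5-6(w=2)

step 1: add edge 1-2 (w=1); MST = {1-2(w=1)}
step 2: add edge 3-6 (w=1); MST = {1-2(w=1) 3-6(w=1)}
step 3: add edge 0-2 (w=2); MST = {0-2(w=2) 1-2(w=1) 3-6(w=1)}
step 4: add edge 1-6 (w=2); MST = {0-2(w=2) 1-2(w=1) 1-6(w=2) 3-6(w=1)}
step 5: add edge 5-6 (w=2); MST = {0-2(w=2) 1-2(w=1) 1-6(w=2) 3-6(w=1) 5-6(w=2)}
step 6: add edge 4-8 (w=6); MST = {0-2(w=2) 1-2(w=1) 1-6(w=2) 3-6(w=1) 4-8(w=6) 5-6(w=2)}
step 7: add edge 3-7 (w=7); MST = {0-2(w=2) 1-2(w=1) 1-6(w=2) 3-6(w=1) 3-7(w=7) 4-8(w=6) 5-6(w=2)}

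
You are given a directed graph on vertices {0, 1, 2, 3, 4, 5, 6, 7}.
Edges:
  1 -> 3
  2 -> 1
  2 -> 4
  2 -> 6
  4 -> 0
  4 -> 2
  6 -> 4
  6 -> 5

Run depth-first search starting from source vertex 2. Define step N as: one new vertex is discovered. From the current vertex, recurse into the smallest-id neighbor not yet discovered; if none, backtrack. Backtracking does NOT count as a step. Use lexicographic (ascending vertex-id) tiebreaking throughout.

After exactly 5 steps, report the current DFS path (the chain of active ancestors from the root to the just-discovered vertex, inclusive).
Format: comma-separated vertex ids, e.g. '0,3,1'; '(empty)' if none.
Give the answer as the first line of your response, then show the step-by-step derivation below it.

2,4,0

step 1: discover 2; path=2; order=2
step 2: discover 1; path=2>1; order=2,1
step 3: discover 3; path=2>1>3; order=2,1,3
step 4: discover 4; path=2>4; order=2,1,3,4
step 5: discover 0; path=2>4>0; order=2,1,3,4,0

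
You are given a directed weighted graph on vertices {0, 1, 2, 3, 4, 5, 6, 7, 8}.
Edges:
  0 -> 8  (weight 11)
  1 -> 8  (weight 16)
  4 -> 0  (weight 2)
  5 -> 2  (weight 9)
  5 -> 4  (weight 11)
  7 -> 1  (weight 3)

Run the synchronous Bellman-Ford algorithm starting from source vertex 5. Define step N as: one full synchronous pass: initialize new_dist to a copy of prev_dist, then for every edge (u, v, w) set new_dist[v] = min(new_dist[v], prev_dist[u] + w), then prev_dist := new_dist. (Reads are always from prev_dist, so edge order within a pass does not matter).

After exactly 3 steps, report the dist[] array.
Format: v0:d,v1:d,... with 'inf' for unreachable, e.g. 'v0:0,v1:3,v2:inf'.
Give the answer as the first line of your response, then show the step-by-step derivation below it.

v0:13,v1:inf,v2:9,v3:inf,v4:11,v5:0,v6:inf,v7:inf,v8:24

step 1: dist = v0:inf,v1:inf,v2:9,v3:inf,v4:11,v5:0,v6:inf,v7:inf,v8:inf
step 2: dist = v0:13,v1:inf,v2:9,v3:inf,v4:11,v5:0,v6:inf,v7:inf,v8:inf
step 3: dist = v0:13,v1:inf,v2:9,v3:inf,v4:11,v5:0,v6:inf,v7:inf,v8:24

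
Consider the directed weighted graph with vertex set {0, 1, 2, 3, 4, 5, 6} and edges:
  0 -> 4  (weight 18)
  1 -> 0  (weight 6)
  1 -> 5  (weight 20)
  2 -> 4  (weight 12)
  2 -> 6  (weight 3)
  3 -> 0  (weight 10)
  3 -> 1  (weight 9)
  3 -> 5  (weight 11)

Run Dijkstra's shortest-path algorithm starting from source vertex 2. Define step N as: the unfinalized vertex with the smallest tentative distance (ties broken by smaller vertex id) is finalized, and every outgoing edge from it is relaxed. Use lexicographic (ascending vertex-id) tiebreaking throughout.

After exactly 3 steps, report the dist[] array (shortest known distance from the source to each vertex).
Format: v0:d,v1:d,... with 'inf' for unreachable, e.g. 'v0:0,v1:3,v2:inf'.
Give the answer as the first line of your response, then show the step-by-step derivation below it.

v0:inf,v1:inf,v2:0,v3:inf,v4:12,v5:inf,v6:3

step 1: dist = v0:inf,v1:inf,v2:0,v3:inf,v4:12,v5:inf,v6:3
step 2: dist = v0:inf,v1:inf,v2:0,v3:inf,v4:12,v5:inf,v6:3
step 3: dist = v0:inf,v1:inf,v2:0,v3:inf,v4:12,v5:inf,v6:3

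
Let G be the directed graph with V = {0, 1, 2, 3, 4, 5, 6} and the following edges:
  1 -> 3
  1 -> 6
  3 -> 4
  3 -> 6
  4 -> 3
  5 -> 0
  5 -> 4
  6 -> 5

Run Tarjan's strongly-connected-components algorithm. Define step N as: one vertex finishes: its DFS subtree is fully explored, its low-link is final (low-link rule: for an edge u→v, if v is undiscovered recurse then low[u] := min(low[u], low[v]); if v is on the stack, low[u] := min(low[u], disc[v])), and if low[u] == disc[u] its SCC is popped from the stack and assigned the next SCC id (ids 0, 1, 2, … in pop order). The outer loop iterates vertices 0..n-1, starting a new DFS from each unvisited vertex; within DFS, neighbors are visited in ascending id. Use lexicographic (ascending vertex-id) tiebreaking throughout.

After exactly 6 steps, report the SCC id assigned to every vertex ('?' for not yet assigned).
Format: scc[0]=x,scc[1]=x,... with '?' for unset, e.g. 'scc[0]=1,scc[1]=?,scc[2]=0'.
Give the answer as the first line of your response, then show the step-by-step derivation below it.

scc[0]=0,scc[1]=2,scc[2]=?,scc[3]=1,scc[4]=1,scc[5]=1,scc[6]=1

step 1: low=(low[0]=0,low[1]=?,low[2]=?,low[3]=?,low[4]=?,low[5]=?,low[6]=?); scc=(scc[0]=0,scc[1]=?,scc[2]=?,scc[3]=?,scc[4]=?,scc[5]=?,scc[6]=?)
step 2: low=(low[0]=0,low[1]=1,low[2]=?,low[3]=2,low[4]=2,low[5]=?,low[6]=?); scc=(scc[0]=0,scc[1]=?,scc[2]=?,scc[3]=?,scc[4]=?,scc[5]=?,scc[6]=?)
step 3: low=(low[0]=0,low[1]=1,low[2]=?,low[3]=2,low[4]=2,low[5]=3,low[6]=4); scc=(scc[0]=0,scc[1]=?,scc[2]=?,scc[3]=?,scc[4]=?,scc[5]=?,scc[6]=?)
step 4: low=(low[0]=0,low[1]=1,low[2]=?,low[3]=2,low[4]=2,low[5]=3,low[6]=3); scc=(scc[0]=0,scc[1]=?,scc[2]=?,scc[3]=?,scc[4]=?,scc[5]=?,scc[6]=?)
step 5: low=(low[0]=0,low[1]=1,low[2]=?,low[3]=2,low[4]=2,low[5]=3,low[6]=3); scc=(scc[0]=0,scc[1]=?,scc[2]=?,scc[3]=1,scc[4]=1,scc[5]=1,scc[6]=1)
step 6: low=(low[0]=0,low[1]=1,low[2]=?,low[3]=2,low[4]=2,low[5]=3,low[6]=3); scc=(scc[0]=0,scc[1]=2,scc[2]=?,scc[3]=1,scc[4]=1,scc[5]=1,scc[6]=1)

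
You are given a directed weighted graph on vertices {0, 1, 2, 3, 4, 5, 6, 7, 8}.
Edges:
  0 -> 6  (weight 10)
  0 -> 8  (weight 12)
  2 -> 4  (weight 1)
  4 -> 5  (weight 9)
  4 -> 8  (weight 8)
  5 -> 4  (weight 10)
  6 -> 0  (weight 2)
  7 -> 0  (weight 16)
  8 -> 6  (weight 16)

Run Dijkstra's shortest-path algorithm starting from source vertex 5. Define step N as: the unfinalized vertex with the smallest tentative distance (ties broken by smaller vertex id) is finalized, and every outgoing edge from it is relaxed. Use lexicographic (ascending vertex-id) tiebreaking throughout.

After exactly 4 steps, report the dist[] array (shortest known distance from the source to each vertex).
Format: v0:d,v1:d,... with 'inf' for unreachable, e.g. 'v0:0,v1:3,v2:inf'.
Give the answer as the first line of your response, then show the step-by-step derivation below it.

v0:36,v1:inf,v2:inf,v3:inf,v4:10,v5:0,v6:34,v7:inf,v8:18

step 1: dist = v0:inf,v1:inf,v2:inf,v3:inf,v4:10,v5:0,v6:inf,v7:inf,v8:inf
step 2: dist = v0:inf,v1:inf,v2:inf,v3:inf,v4:10,v5:0,v6:inf,v7:inf,v8:18
step 3: dist = v0:inf,v1:inf,v2:inf,v3:inf,v4:10,v5:0,v6:34,v7:inf,v8:18
step 4: dist = v0:36,v1:inf,v2:inf,v3:inf,v4:10,v5:0,v6:34,v7:inf,v8:18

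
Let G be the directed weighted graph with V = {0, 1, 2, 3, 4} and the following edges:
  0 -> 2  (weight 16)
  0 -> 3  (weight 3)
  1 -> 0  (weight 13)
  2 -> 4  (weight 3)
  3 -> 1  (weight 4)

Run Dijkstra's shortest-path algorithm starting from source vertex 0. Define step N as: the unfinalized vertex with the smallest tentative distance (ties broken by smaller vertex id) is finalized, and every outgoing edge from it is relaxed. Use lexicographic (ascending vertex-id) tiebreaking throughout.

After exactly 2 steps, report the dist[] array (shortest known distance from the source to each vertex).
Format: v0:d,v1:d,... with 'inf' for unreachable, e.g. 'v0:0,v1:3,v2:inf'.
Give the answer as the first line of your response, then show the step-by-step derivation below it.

v0:0,v1:7,v2:16,v3:3,v4:inf

step 1: dist = v0:0,v1:inf,v2:16,v3:3,v4:inf
step 2: dist = v0:0,v1:7,v2:16,v3:3,v4:inf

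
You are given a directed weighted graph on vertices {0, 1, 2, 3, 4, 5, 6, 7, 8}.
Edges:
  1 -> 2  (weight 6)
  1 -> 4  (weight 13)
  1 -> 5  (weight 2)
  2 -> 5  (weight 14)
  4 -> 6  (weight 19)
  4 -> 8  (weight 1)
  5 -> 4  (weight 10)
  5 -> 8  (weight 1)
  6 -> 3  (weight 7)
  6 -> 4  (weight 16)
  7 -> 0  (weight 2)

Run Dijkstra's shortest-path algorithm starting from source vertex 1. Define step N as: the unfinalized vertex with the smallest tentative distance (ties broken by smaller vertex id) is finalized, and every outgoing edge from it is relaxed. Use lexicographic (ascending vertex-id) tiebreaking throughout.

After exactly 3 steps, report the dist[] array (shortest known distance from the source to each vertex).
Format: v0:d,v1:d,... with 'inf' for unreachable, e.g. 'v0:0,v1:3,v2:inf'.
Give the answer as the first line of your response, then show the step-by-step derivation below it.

v0:inf,v1:0,v2:6,v3:inf,v4:12,v5:2,v6:inf,v7:inf,v8:3

step 1: dist = v0:inf,v1:0,v2:6,v3:inf,v4:13,v5:2,v6:inf,v7:inf,v8:inf
step 2: dist = v0:inf,v1:0,v2:6,v3:inf,v4:12,v5:2,v6:inf,v7:inf,v8:3
step 3: dist = v0:inf,v1:0,v2:6,v3:inf,v4:12,v5:2,v6:inf,v7:inf,v8:3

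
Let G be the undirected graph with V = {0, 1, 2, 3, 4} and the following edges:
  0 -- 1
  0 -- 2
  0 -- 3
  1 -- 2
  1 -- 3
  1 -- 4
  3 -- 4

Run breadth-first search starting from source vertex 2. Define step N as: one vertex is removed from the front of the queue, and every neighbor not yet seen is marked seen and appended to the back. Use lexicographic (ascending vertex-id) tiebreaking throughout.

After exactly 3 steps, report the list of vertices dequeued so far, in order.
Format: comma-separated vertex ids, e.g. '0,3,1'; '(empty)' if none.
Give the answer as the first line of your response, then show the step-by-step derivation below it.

2,0,1

step 1: dequeue 2; queue=[0,1]; order=2
step 2: dequeue 0; queue=[1,3]; order=2,0
step 3: dequeue 1; queue=[3,4]; order=2,0,1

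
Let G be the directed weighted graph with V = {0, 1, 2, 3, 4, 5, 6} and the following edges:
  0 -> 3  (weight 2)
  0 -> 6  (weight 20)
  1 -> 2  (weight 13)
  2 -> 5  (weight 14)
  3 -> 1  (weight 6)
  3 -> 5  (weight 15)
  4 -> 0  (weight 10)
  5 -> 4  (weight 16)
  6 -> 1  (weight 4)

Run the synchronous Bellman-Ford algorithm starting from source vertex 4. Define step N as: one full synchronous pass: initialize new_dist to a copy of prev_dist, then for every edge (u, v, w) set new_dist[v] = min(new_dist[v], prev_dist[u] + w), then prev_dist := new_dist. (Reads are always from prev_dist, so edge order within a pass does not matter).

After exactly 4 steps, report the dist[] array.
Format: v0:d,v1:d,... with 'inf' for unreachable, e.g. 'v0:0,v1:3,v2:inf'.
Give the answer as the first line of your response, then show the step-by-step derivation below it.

v0:10,v1:18,v2:31,v3:12,v4:0,v5:27,v6:30

step 1: dist = v0:10,v1:inf,v2:inf,v3:inf,v4:0,v5:inf,v6:inf
step 2: dist = v0:10,v1:inf,v2:inf,v3:12,v4:0,v5:inf,v6:30
step 3: dist = v0:10,v1:18,v2:inf,v3:12,v4:0,v5:27,v6:30
step 4: dist = v0:10,v1:18,v2:31,v3:12,v4:0,v5:27,v6:30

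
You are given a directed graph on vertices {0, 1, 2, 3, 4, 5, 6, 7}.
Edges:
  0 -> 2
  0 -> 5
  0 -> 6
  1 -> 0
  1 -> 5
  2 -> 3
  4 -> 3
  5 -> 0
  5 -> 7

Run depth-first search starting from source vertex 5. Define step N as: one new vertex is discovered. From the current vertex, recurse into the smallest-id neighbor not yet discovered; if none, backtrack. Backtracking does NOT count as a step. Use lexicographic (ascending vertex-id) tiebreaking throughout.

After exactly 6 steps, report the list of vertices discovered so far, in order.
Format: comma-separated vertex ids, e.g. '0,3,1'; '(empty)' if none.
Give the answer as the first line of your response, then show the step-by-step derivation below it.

5,0,2,3,6,7

step 1: discover 5; path=5; order=5
step 2: discover 0; path=5>0; order=5,0
step 3: discover 2; path=5>0>2; order=5,0,2
step 4: discover 3; path=5>0>2>3; order=5,0,2,3
step 5: discover 6; path=5>0>6; order=5,0,2,3,6
step 6: discover 7; path=5>7; order=5,0,2,3,6,7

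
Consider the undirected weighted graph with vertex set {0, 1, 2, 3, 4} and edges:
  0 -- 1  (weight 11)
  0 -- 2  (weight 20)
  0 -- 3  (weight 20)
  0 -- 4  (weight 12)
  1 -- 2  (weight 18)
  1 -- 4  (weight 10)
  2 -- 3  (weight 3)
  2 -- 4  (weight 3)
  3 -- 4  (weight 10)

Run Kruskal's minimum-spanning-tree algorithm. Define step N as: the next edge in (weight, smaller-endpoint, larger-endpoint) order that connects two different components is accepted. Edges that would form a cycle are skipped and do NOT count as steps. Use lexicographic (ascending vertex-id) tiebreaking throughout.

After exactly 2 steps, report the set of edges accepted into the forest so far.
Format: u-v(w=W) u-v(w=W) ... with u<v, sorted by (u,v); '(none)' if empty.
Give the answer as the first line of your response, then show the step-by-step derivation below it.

2-3(w=3) 2-4(w=3)

step 1: add edge 2-3 (w=3); MST = {2-3(w=3)}
step 2: add edge 2-4 (w=3); MST = {2-3(w=3) 2-4(w=3)}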